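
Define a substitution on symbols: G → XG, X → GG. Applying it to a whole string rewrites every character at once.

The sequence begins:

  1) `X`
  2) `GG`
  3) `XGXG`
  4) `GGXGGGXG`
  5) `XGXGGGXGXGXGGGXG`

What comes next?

Applying the rule to each of the 16 symbols of XGXGGGXGXGXGGGXG gives the pieces GG XG GG XG XG XG GG XG GG XG GG XG XG XG GG XG, which concatenate to the answer.

GGXGGGXGXGXGGGXGGGXGGGXGXGXGGGXG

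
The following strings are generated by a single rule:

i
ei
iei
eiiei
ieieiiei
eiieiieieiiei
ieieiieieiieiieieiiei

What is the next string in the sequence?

eiieiieieiieiieieiieieiieiieieiiei

From term 3 onward, concatenate the second-to-last term with the last: i·ei = iei, ei·iei = eiiei, …
So term 8 is eiieiieieiiei·ieieiieieiieiieieiiei.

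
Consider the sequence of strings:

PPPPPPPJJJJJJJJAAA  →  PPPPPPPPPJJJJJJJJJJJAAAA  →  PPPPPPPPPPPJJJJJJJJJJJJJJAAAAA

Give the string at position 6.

The n-th term is 2n+1 P's then 3n-1 J's then n A's, where the shown terms are n = 3, 4, 5.
For term 6, n = 8, so the run lengths are 17, 23, 8.

PPPPPPPPPPPPPPPPPJJJJJJJJJJJJJJJJJJJJJJJAAAAAAAA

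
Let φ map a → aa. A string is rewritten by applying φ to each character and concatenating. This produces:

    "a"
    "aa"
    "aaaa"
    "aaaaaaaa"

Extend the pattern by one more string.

Rewriting each symbol of aaaaaaaa: a→aa, a→aa, a→aa, a→aa, a→aa, a→aa, a→aa, a→aa, which concatenates to aa aa aa aa aa aa aa aa.

aaaaaaaaaaaaaaaa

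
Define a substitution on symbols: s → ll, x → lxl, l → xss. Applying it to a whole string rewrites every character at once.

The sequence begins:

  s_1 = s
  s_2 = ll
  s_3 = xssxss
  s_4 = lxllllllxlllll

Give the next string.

φ(lxllllllxlllll) expands symbol-by-symbol to xss lxl xss xss xss xss xss xss lxl xss xss xss xss xss; joining the 14 pieces gives the next term.

xsslxlxssxssxssxssxssxsslxlxssxssxssxssxss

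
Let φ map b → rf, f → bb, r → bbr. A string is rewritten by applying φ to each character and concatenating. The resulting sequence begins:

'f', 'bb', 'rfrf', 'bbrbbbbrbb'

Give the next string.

Rewriting each symbol of bbrbbbbrbb: b→rf, b→rf, r→bbr, b→rf, b→rf, b→rf, b→rf, r→bbr, b→rf, b→rf, which concatenates to rf rf bbr rf rf rf rf bbr rf rf.

rfrfbbrrfrfrfrfbbrrfrf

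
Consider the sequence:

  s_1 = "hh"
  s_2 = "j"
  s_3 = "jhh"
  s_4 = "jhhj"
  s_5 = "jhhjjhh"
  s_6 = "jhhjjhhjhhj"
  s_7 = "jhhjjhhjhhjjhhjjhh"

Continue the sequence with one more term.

From term 3 onward, concatenate the last term with the second-to-last: j·hh = jhh, jhh·j = jhhj, …
Continuing: jhhjjhhjhhjjhhjjhh · jhhjjhhjhhj gives term 8.

jhhjjhhjhhjjhhjjhhjhhjjhhjhhj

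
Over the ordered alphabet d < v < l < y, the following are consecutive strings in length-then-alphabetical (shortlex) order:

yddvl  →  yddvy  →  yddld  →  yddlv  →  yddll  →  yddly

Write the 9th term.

yddyl

Stepping forward 3 times from yddly: yddly → yddyd → yddyv, then the target.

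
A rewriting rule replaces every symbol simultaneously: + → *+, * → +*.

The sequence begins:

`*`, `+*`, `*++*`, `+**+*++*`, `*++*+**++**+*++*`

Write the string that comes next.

+**+*++**++*+**+*++*+**++**+*++*

Replace each of the 16 characters of *++*+**++**+*++* in place — +* *+ *+ +* *+ +* +* *+ *+ +* +* *+ +* *+ *+ +* — and concatenate.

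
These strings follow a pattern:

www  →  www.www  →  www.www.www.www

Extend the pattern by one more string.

Each string is two copies of the previous one joined by '.'.
So the next term is two copies of www.www.www.www with '.' between the halves.

www.www.www.www.www.www.www.www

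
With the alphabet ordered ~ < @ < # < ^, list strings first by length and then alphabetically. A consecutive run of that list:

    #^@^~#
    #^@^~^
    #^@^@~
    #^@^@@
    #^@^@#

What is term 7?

Stepping forward 2 times from #^@^@#: #^@^@# → #^@^@^, then the target.

#^@^#~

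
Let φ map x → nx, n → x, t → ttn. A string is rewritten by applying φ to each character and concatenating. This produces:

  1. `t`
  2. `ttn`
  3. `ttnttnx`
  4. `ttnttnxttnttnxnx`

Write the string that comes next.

ttnttnxttnttnxnxttnttnxttnttnxnxxnx

Applying the rule to each of the 16 symbols of ttnttnxttnttnxnx gives the pieces ttn ttn x ttn ttn x nx ttn ttn x ttn ttn x nx x nx, which concatenate to the answer.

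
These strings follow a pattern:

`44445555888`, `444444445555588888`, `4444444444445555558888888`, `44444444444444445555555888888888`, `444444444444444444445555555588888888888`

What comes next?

Reading off run lengths: 4 runs 4, 8, 12, 16, 20; 5 runs 4, 5, 6, 7, 8; 8 runs 3, 5, 7, 9, 11 — each is linear in n (n = 1, 2, …).
Setting n = 6 gives 24, 9, 13 characters in each block.

4444444444444444444444445555555558888888888888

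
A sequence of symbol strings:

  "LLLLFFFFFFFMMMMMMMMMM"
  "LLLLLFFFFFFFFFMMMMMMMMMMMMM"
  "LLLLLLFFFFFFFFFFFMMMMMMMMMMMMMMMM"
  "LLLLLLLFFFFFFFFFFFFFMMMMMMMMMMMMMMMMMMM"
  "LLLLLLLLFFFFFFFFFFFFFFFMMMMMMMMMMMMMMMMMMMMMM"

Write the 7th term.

Reading off run lengths: L runs 4, 5, 6, 7, 8; F runs 7, 9, 11, 13, 15; M runs 10, 13, 16, 19, 22 — each is linear in n, where the shown terms are n = 3, 4, 5, 6, 7.
Setting n = 9 gives 10, 19, 28 characters in each block.

LLLLLLLLLLFFFFFFFFFFFFFFFFFFFMMMMMMMMMMMMMMMMMMMMMMMMMMMM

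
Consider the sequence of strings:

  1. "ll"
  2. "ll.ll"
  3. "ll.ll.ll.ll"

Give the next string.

ll.ll.ll.ll.ll.ll.ll.ll

s(k+1) = s(k)·.·s(k) — each term doubles the last with '.' between the halves.
One more doubling of ll.ll.ll.ll gives the answer.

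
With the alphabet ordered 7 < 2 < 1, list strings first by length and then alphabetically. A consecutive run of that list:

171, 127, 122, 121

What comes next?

Treat 121 as a base-3 numeral over the given alphabet and add one, carrying through any trailing 1's.

117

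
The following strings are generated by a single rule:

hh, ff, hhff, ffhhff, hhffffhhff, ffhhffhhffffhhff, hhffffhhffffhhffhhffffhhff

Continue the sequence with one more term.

Each term (from the third on) is the two preceding terms concatenated in order: term 3 = hh·ff = hhff.
The next term joins ffhhffhhffffhhff and hhffffhhffffhhffhhffffhhff.

ffhhffhhffffhhffhhffffhhffffhhffhhffffhhff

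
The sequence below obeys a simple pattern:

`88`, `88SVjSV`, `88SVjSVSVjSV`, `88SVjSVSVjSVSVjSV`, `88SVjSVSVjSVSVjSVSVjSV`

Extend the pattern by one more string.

Each term is the previous one with SVjSV appended.
One more step from 88SVjSVSVjSVSVjSVSVjSV gives the answer.

88SVjSVSVjSVSVjSVSVjSVSVjSV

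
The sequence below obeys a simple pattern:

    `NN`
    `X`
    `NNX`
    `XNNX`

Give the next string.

This is a Fibonacci-style word recurrence s(k) = s(k−2)·s(k−1): e.g. NN·X = NNX.
So term 5 is NNX·XNNX.

NNXXNNX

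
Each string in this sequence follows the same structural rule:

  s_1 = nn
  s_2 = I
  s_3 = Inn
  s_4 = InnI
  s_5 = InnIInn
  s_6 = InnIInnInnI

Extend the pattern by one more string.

This is a Fibonacci-style word recurrence s(k) = s(k−1)·s(k−2): e.g. I·nn = Inn.
The next term joins InnIInnInnI and InnIInn.

InnIInnInnIInnIInn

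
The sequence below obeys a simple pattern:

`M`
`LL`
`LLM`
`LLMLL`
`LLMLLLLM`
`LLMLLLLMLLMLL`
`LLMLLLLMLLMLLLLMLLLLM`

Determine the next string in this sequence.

Each term (from the third on) is the previous term followed by the one before it: term 3 = LL·M = LLM.
The next term joins LLMLLLLMLLMLLLLMLLLLM and LLMLLLLMLLMLL.

LLMLLLLMLLMLLLLMLLLLMLLMLLLLMLLMLL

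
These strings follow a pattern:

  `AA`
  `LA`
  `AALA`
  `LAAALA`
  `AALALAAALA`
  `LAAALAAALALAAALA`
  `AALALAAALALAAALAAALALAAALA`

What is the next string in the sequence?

LAAALAAALALAAALAAALALAAALALAAALAAALALAAALA

From term 3 onward, concatenate the second-to-last term with the last: AA·LA = AALA, LA·AALA = LAAALA, …
Continuing: LAAALAAALALAAALA · AALALAAALALAAALAAALALAAALA gives term 8.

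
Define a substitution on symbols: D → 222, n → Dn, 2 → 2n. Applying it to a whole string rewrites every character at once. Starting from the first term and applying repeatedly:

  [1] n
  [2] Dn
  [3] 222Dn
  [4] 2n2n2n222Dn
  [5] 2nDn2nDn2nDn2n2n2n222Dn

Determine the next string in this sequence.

2nDn222Dn2nDn222Dn2nDn222Dn2nDn2nDn2nDn2n2n2n222Dn

Replace each of the 23 characters of 2nDn2nDn2nDn2n2n2n222Dn in place — 2n Dn 222 Dn 2n Dn 222 Dn 2n Dn 222 Dn 2n Dn 2n Dn 2n Dn 2n 2n 2n 222 Dn — and concatenate.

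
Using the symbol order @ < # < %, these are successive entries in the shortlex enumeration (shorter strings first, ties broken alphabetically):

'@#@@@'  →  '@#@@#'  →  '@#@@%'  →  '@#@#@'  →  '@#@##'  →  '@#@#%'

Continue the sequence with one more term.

Treat @#@#% as a base-3 numeral over the given alphabet and add one, carrying through any trailing %'s.

@#@%@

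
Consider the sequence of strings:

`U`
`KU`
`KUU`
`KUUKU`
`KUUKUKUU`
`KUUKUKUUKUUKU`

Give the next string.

KUUKUKUUKUUKUKUUKUKUU

Each term (from the third on) is the previous term followed by the one before it: term 3 = KU·U = KUU.
Continuing: KUUKUKUUKUUKU · KUUKUKUU gives term 7.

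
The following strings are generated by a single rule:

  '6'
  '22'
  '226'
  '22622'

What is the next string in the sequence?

22622226

From term 3 onward, concatenate the last term with the second-to-last: 22·6 = 226, 226·22 = 22622, …
So term 5 is 22622·226.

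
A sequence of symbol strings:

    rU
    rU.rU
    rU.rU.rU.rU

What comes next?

rU.rU.rU.rU.rU.rU.rU.rU

Each string is two copies of the previous one joined by '.'.
One more doubling of rU.rU.rU.rU gives the answer.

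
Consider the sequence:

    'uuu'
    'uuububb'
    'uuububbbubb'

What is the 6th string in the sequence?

uuububbbubbbubbbubbbubb

Every step adds bubb to the end: s(k+1) = s(k)·bubb.
From uuububbbubb, 3 further steps: uuububbbubb → uuububbbubbbubb → uuububbbubbbubbbubb → (answer).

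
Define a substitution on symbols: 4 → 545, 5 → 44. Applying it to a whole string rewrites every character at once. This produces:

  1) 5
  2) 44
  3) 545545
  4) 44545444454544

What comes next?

φ(44545444454544) expands symbol-by-symbol to 545 545 44 545 44 545 545 545 545 44 545 44 545 545; joining the 14 pieces gives the next term.

54554544545445455455455454454544545545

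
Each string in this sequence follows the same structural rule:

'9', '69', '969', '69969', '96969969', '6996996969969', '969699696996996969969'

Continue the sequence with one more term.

6996996969969969699696996996969969

This is a Fibonacci-style word recurrence s(k) = s(k−2)·s(k−1): e.g. 9·69 = 969.
The next term joins 6996996969969 and 969699696996996969969.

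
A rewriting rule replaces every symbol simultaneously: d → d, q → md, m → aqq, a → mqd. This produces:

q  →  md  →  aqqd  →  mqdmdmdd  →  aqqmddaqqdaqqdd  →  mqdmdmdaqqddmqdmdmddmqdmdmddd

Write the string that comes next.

Replace each of the 29 characters of mqdmdmdaqqddmqdmdmddmqdmdmddd in place — aqq md d aqq d aqq d mqd md md d d aqq md d aqq d aqq d d aqq md d aqq d aqq d d d — and concatenate.

aqqmddaqqdaqqdmqdmdmdddaqqmddaqqdaqqddaqqmddaqqdaqqddd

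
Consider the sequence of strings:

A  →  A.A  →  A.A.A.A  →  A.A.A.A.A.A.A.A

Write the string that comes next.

Each string is two copies of the previous one joined by '.'.
Doubling A.A.A.A.A.A.A.A with '.' between the halves:

A.A.A.A.A.A.A.A.A.A.A.A.A.A.A.A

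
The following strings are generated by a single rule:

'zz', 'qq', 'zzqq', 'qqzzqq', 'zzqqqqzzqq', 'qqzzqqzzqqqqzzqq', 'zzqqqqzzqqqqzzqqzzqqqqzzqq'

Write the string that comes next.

qqzzqqzzqqqqzzqqzzqqqqzzqqqqzzqqzzqqqqzzqq

From term 3 onward, concatenate the second-to-last term with the last: zz·qq = zzqq, qq·zzqq = qqzzqq, …
So term 8 is qqzzqqzzqqqqzzqq·zzqqqqzzqqqqzzqqzzqqqqzzqq.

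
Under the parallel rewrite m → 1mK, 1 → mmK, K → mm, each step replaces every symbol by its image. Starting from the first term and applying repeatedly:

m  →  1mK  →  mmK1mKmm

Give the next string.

Expanding mmK1mKmm: m→1mK, m→1mK, K→mm, 1→mmK, m→1mK, K→mm, m→1mK, m→1mK. Concatenated: 1mK 1mK mm mmK 1mK mm 1mK 1mK.

1mK1mKmmmmK1mKmm1mK1mK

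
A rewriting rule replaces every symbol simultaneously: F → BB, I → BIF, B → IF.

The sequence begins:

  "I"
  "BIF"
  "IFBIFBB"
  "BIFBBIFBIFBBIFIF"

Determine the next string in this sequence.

IFBIFBBIFIFBIFBBIFBIFBBIFIFBIFBBBIFBB

Replace each of the 16 characters of BIFBBIFBIFBBIFIF in place — IF BIF BB IF IF BIF BB IF BIF BB IF IF BIF BB BIF BB — and concatenate.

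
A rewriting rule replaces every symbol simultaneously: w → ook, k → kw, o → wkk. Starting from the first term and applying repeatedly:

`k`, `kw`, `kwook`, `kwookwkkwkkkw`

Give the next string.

Applying the rule to each of the 13 symbols of kwookwkkwkkkw gives the pieces kw ook wkk wkk kw ook kw kw ook kw kw kw ook, which concatenate to the answer.

kwookwkkwkkkwookkwkwookkwkwkwook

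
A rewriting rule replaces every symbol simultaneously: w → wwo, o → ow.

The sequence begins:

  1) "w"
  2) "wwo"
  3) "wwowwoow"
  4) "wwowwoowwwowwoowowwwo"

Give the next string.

φ(wwowwoowwwowwoowowwwo) expands symbol-by-symbol to wwo wwo ow wwo wwo ow ow wwo wwo wwo ow wwo wwo ow ow wwo ow wwo wwo wwo ow; joining the 21 pieces gives the next term.

wwowwoowwwowwoowowwwowwowwoowwwowwoowowwwoowwwowwowwoow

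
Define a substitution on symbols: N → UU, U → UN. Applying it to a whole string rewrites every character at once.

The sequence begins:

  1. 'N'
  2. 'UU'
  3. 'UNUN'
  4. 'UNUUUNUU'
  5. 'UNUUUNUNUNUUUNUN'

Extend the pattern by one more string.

Rewriting the 16 symbols of UNUUUNUNUNUUUNUN one by one yields UN UU UN UN UN UU UN UU UN UU UN UN UN UU UN UU; concatenated:

UNUUUNUNUNUUUNUUUNUUUNUNUNUUUNUU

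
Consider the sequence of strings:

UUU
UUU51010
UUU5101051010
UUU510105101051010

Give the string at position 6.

UUU5101051010510105101051010

Every step adds 51010 to the end: s(k+1) = s(k)·51010.
From UUU510105101051010, 2 further steps: UUU510105101051010 → UUU51010510105101051010 → (answer).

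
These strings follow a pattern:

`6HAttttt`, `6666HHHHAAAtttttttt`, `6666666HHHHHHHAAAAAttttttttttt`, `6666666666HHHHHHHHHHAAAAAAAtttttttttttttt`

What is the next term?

Each string has the form 6^{3n-2} H^{3n-2} A^{2n-1} t^{3n+2} (n = 1, 2, …).
Setting n = 5 gives 13, 13, 9, 17 characters in each block.

6666666666666HHHHHHHHHHHHHAAAAAAAAAttttttttttttttttt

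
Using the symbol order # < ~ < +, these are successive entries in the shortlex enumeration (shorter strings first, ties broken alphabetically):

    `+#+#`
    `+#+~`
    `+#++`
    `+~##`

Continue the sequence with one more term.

Find the rightmost character of +~## below +, bump it to the next letter, and reset everything to its right to #.

+~#~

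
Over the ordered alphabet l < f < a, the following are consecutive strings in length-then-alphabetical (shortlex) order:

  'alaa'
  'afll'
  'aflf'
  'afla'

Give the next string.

affl

Treat afla as a base-3 numeral over the given alphabet and add one, carrying through any trailing a's.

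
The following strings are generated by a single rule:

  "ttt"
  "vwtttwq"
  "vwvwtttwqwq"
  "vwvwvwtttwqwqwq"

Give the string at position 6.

s(k+1) = vw·s(k)·wq, so each term gains vw as a prefix and wq as a suffix.
From vwvwvwtttwqwqwq, 2 further steps: vwvwvwtttwqwqwq → vwvwvwvwtttwqwqwqwq → (answer).

vwvwvwvwvwtttwqwqwqwqwq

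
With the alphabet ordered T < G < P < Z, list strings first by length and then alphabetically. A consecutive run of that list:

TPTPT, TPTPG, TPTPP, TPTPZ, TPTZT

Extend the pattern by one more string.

Treat TPTZT as a base-4 numeral over the given alphabet and add one, carrying through any trailing Z's.

TPTZG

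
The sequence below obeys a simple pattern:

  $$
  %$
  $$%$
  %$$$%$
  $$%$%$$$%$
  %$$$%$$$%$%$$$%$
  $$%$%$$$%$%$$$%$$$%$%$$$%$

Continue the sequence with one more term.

%$$$%$$$%$%$$$%$$$%$%$$$%$%$$$%$$$%$%$$$%$

From term 3 onward, concatenate the second-to-last term with the last: $$·%$ = $$%$, %$·$$%$ = %$$$%$, …
So term 8 is %$$$%$$$%$%$$$%$·$$%$%$$$%$%$$$%$$$%$%$$$%$.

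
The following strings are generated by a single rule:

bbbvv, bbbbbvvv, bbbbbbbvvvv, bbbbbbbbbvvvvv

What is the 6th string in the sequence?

bbbbbbbbbbbbbvvvvvvv

Each string has the form b^{2n-1} v^{n}, where the shown terms are n = 2, 3, 4, 5.
For term 6, n = 7, so the run lengths are 13, 7.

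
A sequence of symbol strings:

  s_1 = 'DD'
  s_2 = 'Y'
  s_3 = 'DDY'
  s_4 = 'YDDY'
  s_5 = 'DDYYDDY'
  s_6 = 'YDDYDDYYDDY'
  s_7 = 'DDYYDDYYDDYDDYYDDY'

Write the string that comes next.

YDDYDDYYDDYDDYYDDYYDDYDDYYDDY

Each term (from the third on) is the two preceding terms concatenated in order: term 3 = DD·Y = DDY.
So term 8 is YDDYDDYYDDY·DDYYDDYYDDYDDYYDDY.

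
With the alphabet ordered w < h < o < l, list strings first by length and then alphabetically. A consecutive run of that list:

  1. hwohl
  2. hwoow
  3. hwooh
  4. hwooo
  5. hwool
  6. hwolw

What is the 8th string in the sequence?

Continuing the enumeration 2 steps past hwolw: hwolw → hwolh → (answer).

hwolo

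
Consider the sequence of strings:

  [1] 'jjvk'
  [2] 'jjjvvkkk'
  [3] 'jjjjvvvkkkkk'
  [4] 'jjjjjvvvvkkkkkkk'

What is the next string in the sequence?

Reading off run lengths: j runs 2, 3, 4, 5; v runs 1, 2, 3, 4; k runs 1, 3, 5, 7 — each is linear in n (n = 1, 2, …).
Setting n = 5 gives 6, 5, 9 characters in each block.

jjjjjjvvvvvkkkkkkkkk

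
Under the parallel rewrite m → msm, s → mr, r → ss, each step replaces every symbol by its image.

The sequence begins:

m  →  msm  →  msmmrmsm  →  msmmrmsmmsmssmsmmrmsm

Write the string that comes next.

msmmrmsmmsmssmsmmrmsmmsmmrmsmmrmrmsmmrmsmmsmssmsmmrmsm

Replace each of the 21 characters of msmmrmsmmsmssmsmmrmsm in place — msm mr msm msm ss msm mr msm msm mr msm mr mr msm mr msm msm ss msm mr msm — and concatenate.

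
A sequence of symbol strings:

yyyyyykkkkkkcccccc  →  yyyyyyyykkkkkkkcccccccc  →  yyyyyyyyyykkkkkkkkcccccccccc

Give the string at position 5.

yyyyyyyyyyyyyykkkkkkkkkkcccccccccccccc

Reading off run lengths: y runs 6, 8, 10; k runs 6, 7, 8; c runs 6, 8, 10 — each is linear in n, where the shown terms are n = 3, 4, 5.
Setting n = 7 gives 14, 10, 14 characters in each block.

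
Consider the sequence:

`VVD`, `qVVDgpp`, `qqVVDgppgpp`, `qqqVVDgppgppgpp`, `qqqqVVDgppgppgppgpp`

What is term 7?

Each term wraps the previous one in q on the left and gpp on the right.
From qqqqVVDgppgppgppgpp, 2 further steps: qqqqVVDgppgppgppgpp → qqqqqVVDgppgppgppgppgpp → (answer).

qqqqqqVVDgppgppgppgppgppgpp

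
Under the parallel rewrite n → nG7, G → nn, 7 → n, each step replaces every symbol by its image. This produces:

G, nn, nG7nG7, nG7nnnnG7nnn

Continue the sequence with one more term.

Expanding nG7nnnnG7nnn: n→nG7, G→nn, 7→n, n→nG7, n→nG7, n→nG7, n→nG7, G→nn, 7→n, n→nG7, n→nG7, n→nG7. Concatenated: nG7 nn n nG7 nG7 nG7 nG7 nn n nG7 nG7 nG7.

nG7nnnnG7nG7nG7nG7nnnnG7nG7nG7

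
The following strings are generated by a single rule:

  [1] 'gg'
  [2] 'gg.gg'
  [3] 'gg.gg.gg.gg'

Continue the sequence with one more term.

Every step duplicates the string with '.' between the halves.
So the next term is two copies of gg.gg.gg.gg with '.' between the halves.

gg.gg.gg.gg.gg.gg.gg.gg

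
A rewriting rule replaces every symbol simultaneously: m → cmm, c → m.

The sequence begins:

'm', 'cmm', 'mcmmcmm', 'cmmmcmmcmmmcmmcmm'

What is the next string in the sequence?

φ(cmmmcmmcmmmcmmcmm) expands symbol-by-symbol to m cmm cmm cmm m cmm cmm m cmm cmm cmm m cmm cmm m cmm cmm; joining the 17 pieces gives the next term.

mcmmcmmcmmmcmmcmmmcmmcmmcmmmcmmcmmmcmmcmm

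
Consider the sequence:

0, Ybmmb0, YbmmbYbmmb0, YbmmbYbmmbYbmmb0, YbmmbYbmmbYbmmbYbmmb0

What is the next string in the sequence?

Each term is the previous one with Ybmmb prepended.
Applying this once more to YbmmbYbmmbYbmmbYbmmb0:

YbmmbYbmmbYbmmbYbmmbYbmmb0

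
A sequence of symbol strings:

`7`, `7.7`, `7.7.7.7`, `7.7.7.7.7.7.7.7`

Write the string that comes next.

s(k+1) = s(k)·.·s(k) — each term doubles the last with '.' between the halves.
One more doubling of 7.7.7.7.7.7.7.7 gives the answer.

7.7.7.7.7.7.7.7.7.7.7.7.7.7.7.7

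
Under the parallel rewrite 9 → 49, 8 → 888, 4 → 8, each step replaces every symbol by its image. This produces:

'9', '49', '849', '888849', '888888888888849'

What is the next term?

888888888888888888888888888888888888888849

Replace each of the 15 characters of 888888888888849 in place — 888 888 888 888 888 888 888 888 888 888 888 888 888 8 49 — and concatenate.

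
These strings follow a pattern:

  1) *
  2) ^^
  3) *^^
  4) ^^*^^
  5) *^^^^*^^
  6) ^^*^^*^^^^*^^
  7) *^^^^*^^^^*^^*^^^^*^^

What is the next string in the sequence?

Each term (from the third on) is the two preceding terms concatenated in order: term 3 = *·^^ = *^^.
The next term joins ^^*^^*^^^^*^^ and *^^^^*^^^^*^^*^^^^*^^.

^^*^^*^^^^*^^*^^^^*^^^^*^^*^^^^*^^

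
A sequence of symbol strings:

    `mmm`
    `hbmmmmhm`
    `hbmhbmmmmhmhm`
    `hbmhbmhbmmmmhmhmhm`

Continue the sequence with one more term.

s(k+1) = hbm·s(k)·hm, so each term gains hbm as a prefix and hm as a suffix.
So the next term is hbm·hbmhbmhbmmmmhmhmhm·hm.

hbmhbmhbmhbmmmmhmhmhmhm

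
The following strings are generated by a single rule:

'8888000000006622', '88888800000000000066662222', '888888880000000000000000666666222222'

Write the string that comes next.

The n-th term is 2n 8's then 4n 0's then 2n-2 6's then 2n-2 2's, where the shown terms are n = 2, 3, 4.
For the next term, n = 5, so the run lengths are 10, 20, 8, 8.

8888888888000000000000000000006666666622222222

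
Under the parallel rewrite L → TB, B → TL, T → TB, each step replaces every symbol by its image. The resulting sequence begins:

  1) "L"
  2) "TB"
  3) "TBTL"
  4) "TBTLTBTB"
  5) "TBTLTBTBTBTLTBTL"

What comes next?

Replace each of the 16 characters of TBTLTBTBTBTLTBTL in place — TB TL TB TB TB TL TB TL TB TL TB TB TB TL TB TB — and concatenate.

TBTLTBTBTBTLTBTLTBTLTBTBTBTLTBTB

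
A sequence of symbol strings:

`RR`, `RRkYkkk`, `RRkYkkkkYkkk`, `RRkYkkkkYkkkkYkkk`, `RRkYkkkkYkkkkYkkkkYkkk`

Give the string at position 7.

RRkYkkkkYkkkkYkkkkYkkkkYkkkkYkkk

Every step adds kYkkk to the end: s(k+1) = s(k)·kYkkk.
From RRkYkkkkYkkkkYkkkkYkkk, 2 further steps: RRkYkkkkYkkkkYkkkkYkkk → RRkYkkkkYkkkkYkkkkYkkkkYkkk → (answer).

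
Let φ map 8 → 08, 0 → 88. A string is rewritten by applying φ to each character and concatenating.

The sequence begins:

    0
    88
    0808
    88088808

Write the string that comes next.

Rewriting each symbol of 88088808: 8→08, 8→08, 0→88, 8→08, 8→08, 8→08, 0→88, 8→08, which concatenates to 08 08 88 08 08 08 88 08.

0808880808088808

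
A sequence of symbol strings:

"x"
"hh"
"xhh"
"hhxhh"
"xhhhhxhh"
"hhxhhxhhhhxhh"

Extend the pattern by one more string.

xhhhhxhhhhxhhxhhhhxhh

This is a Fibonacci-style word recurrence s(k) = s(k−2)·s(k−1): e.g. x·hh = xhh.
So term 7 is xhhhhxhh·hhxhhxhhhhxhh.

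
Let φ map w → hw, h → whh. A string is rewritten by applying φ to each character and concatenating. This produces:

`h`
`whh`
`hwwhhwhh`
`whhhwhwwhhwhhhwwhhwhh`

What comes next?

Rewriting the 21 symbols of whhhwhwwhhwhhhwwhhwhh one by one yields hw whh whh whh hw whh hw hw whh whh hw whh whh whh hw hw whh whh hw whh whh; concatenated:

hwwhhwhhwhhhwwhhhwhwwhhwhhhwwhhwhhwhhhwhwwhhwhhhwwhhwhh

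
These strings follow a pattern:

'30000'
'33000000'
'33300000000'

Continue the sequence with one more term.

33330000000000

Each string has the form 3^{n-1} 0^{2n}, where the shown terms are n = 2, 3, 4.
For the next term, n = 5, so the run lengths are 4, 10.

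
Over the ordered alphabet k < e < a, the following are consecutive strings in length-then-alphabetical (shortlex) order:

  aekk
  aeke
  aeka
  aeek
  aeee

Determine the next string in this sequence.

aeea

Find the rightmost character of aeee below a, bump it to the next letter, and reset everything to its right to k.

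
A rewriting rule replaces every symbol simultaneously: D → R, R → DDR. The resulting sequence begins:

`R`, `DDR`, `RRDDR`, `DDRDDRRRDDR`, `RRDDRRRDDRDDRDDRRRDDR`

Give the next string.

DDRDDRRRDDRDDRDDRRRDDRRRDDRRRDDRDDRDDRRRDDR

φ(RRDDRRRDDRDDRDDRRRDDR) expands symbol-by-symbol to DDR DDR R R DDR DDR DDR R R DDR R R DDR R R DDR DDR DDR R R DDR; joining the 21 pieces gives the next term.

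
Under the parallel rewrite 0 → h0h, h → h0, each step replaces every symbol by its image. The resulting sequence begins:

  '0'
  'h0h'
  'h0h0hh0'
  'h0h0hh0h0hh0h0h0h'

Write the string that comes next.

φ(h0h0hh0h0hh0h0h0h) expands symbol-by-symbol to h0 h0h h0 h0h h0 h0 h0h h0 h0h h0 h0 h0h h0 h0h h0 h0h h0; joining the 17 pieces gives the next term.

h0h0hh0h0hh0h0h0hh0h0hh0h0h0hh0h0hh0h0hh0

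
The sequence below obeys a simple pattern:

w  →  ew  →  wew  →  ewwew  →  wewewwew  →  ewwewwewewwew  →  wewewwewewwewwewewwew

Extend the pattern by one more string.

From term 3 onward, concatenate the second-to-last term with the last: w·ew = wew, ew·wew = ewwew, …
The next term joins ewwewwewewwew and wewewwewewwewwewewwew.

ewwewwewewwewwewewwewewwewwewewwew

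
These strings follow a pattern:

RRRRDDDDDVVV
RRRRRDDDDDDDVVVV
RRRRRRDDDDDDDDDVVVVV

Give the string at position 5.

RRRRRRRRDDDDDDDDDDDDDVVVVVVV

Term n consists of n+2 R's, followed by 2n+1 D's, followed by n+1 V's, where the shown terms are n = 2, 3, 4.
Setting n = 6 gives 8, 13, 7 characters in each block.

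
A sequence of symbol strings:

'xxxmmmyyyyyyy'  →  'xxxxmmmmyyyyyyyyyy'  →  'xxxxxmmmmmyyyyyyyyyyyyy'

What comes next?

xxxxxxmmmmmmyyyyyyyyyyyyyyyy

The n-th term is n+1 x's then n+1 m's then 3n+1 y's, where the shown terms are n = 2, 3, 4.
For the next term, n = 5, so the run lengths are 6, 6, 16.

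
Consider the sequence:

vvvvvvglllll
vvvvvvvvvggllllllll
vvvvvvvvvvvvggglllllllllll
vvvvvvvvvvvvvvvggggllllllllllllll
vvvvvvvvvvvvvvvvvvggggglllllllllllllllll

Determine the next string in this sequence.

vvvvvvvvvvvvvvvvvvvvvggggggllllllllllllllllllll

Term n consists of 3n+3 v's, followed by n g's, followed by 3n+2 l's (n = 1, 2, …).
For the next term, n = 6, so the run lengths are 21, 6, 20.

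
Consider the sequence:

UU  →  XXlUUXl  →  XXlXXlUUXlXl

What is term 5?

XXlXXlXXlXXlUUXlXlXlXl

s(k+1) = XXl·s(k)·Xl, so each term gains XXl as a prefix and Xl as a suffix.
From XXlXXlUUXlXl, 2 further steps: XXlXXlUUXlXl → XXlXXlXXlUUXlXlXl → (answer).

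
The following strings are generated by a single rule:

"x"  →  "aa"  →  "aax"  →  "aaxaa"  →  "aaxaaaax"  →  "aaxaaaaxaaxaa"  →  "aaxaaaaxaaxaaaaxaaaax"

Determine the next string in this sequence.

aaxaaaaxaaxaaaaxaaaaxaaxaaaaxaaxaa

From term 3 onward, concatenate the last term with the second-to-last: aa·x = aax, aax·aa = aaxaa, …
The next term joins aaxaaaaxaaxaaaaxaaaax and aaxaaaaxaaxaa.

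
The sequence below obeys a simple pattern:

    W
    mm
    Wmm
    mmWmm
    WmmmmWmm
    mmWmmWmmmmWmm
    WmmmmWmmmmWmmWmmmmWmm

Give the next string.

mmWmmWmmmmWmmWmmmmWmmmmWmmWmmmmWmm

This is a Fibonacci-style word recurrence s(k) = s(k−2)·s(k−1): e.g. W·mm = Wmm.
The next term joins mmWmmWmmmmWmm and WmmmmWmmmmWmmWmmmmWmm.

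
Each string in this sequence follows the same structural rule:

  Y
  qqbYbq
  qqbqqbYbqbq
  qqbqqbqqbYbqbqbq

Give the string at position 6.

Every step adds qqb to the front and bq to the end of the previous string.
From qqbqqbqqbYbqbqbq, 2 further steps: qqbqqbqqbYbqbqbq → qqbqqbqqbqqbYbqbqbqbq → (answer).

qqbqqbqqbqqbqqbYbqbqbqbqbq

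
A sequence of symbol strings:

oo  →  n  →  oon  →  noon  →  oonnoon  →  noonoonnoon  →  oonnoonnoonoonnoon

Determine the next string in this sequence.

noonoonnoonoonnoonnoonoonnoon

Each term (from the third on) is the two preceding terms concatenated in order: term 3 = oo·n = oon.
The next term joins noonoonnoon and oonnoonnoonoonnoon.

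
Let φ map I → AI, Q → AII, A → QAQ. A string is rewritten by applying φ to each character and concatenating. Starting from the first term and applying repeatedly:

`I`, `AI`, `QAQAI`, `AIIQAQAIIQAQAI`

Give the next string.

QAQAIAIAIIQAQAIIQAQAIAIAIIQAQAIIQAQAI

Applying the rule to each of the 14 symbols of AIIQAQAIIQAQAI gives the pieces QAQ AI AI AII QAQ AII QAQ AI AI AII QAQ AII QAQ AI, which concatenate to the answer.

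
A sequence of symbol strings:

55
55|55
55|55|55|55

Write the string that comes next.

55|55|55|55|55|55|55|55

s(k+1) = s(k)·|·s(k) — each term doubles the last with '|' between the halves.
One more doubling of 55|55|55|55 gives the answer.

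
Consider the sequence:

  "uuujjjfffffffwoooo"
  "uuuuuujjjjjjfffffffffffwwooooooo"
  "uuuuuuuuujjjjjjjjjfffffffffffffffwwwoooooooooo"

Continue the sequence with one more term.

The n-th term is 3n u's then 3n j's then 4n+3 f's then n w's then 3n+1 o's (n = 1, 2, …).
Setting n = 4 gives 12, 12, 19, 4, 13 characters in each block.

uuuuuuuuuuuujjjjjjjjjjjjfffffffffffffffffffwwwwooooooooooooo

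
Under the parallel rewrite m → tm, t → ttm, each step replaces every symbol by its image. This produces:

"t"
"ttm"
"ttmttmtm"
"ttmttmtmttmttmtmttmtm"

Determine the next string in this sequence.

Applying the rule to each of the 21 symbols of ttmttmtmttmttmtmttmtm gives the pieces ttm ttm tm ttm ttm tm ttm tm ttm ttm tm ttm ttm tm ttm tm ttm ttm tm ttm tm, which concatenate to the answer.

ttmttmtmttmttmtmttmtmttmttmtmttmttmtmttmtmttmttmtmttmtm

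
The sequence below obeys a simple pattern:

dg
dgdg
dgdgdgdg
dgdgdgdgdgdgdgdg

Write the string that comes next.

dgdgdgdgdgdgdgdgdgdgdgdgdgdgdgdg

Every step duplicates the string.
One more doubling of dgdgdgdgdgdgdgdg gives the answer.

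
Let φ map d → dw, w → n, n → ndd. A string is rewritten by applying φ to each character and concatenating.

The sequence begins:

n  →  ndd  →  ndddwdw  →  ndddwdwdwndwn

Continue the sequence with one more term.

Applying the rule to each of the 13 symbols of ndddwdwdwndwn gives the pieces ndd dw dw dw n dw n dw n ndd dw n ndd, which concatenate to the answer.

ndddwdwdwndwndwnndddwnndd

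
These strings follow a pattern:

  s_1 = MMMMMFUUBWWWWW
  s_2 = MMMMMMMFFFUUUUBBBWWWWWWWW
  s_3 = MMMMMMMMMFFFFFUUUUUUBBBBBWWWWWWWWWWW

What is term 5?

The n-th term is 2n+3 M's then 2n-1 F's then 2n U's then 2n-1 B's then 3n+2 W's (n = 1, 2, …).
For term 5, n = 5, so the run lengths are 13, 9, 10, 9, 17.

MMMMMMMMMMMMMFFFFFFFFFUUUUUUUUUUBBBBBBBBBWWWWWWWWWWWWWWWWW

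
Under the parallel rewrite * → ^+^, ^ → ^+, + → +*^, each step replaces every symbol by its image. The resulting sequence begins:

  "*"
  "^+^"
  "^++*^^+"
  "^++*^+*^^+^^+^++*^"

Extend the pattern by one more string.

Rewriting the 18 symbols of ^++*^+*^^+^^+^++*^ one by one yields ^+ +*^ +*^ ^+^ ^+ +*^ ^+^ ^+ ^+ +*^ ^+ ^+ +*^ ^+ +*^ +*^ ^+^ ^+; concatenated:

^++*^+*^^+^^++*^^+^^+^++*^^+^++*^^++*^+*^^+^^+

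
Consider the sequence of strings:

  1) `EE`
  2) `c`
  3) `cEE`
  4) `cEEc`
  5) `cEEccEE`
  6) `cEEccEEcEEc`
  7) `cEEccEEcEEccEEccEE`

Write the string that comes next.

cEEccEEcEEccEEccEEcEEccEEcEEc

From term 3 onward, concatenate the last term with the second-to-last: c·EE = cEE, cEE·c = cEEc, …
Continuing: cEEccEEcEEccEEccEE · cEEccEEcEEc gives term 8.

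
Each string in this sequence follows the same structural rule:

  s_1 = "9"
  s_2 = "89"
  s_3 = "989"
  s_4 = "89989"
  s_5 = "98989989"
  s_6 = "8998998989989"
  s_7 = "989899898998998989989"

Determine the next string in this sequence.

8998998989989989899898998998989989

Each term (from the third on) is the two preceding terms concatenated in order: term 3 = 9·89 = 989.
Continuing: 8998998989989 · 989899898998998989989 gives term 8.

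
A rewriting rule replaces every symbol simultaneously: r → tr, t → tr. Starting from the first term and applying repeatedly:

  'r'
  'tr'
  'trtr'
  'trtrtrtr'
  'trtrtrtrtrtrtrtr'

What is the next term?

Applying the rule to each of the 16 symbols of trtrtrtrtrtrtrtr gives the pieces tr tr tr tr tr tr tr tr tr tr tr tr tr tr tr tr, which concatenate to the answer.

trtrtrtrtrtrtrtrtrtrtrtrtrtrtrtr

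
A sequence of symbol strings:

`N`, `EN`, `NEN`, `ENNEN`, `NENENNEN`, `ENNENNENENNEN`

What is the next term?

From term 3 onward, concatenate the second-to-last term with the last: N·EN = NEN, EN·NEN = ENNEN, …
So term 7 is NENENNEN·ENNENNENENNEN.

NENENNENENNENNENENNEN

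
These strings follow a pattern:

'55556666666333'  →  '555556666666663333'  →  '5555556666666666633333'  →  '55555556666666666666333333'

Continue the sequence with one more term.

Each string has the form 5^{n+1} 6^{2n+1} 3^{n}, where the shown terms are n = 3, 4, 5, 6.
At n = 7 the blocks have lengths 8, 15, 7.

555555556666666666666663333333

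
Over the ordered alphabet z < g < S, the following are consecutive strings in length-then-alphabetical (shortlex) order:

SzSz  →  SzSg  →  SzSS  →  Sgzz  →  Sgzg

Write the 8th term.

Stepping forward 3 times from Sgzg: Sgzg → SgzS → Sggz, then the target.

Sggg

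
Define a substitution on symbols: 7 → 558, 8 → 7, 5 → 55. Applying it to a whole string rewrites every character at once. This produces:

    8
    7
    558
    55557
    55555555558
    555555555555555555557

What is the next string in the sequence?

Rewriting the 21 symbols of 555555555555555555557 one by one yields 55 55 55 55 55 55 55 55 55 55 55 55 55 55 55 55 55 55 55 55 558; concatenated:

5555555555555555555555555555555555555555558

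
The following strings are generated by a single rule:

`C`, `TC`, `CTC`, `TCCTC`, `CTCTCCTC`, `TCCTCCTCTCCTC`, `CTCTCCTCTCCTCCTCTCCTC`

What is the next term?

TCCTCCTCTCCTCCTCTCCTCTCCTCCTCTCCTC

From term 3 onward, concatenate the second-to-last term with the last: C·TC = CTC, TC·CTC = TCCTC, …
The next term joins TCCTCCTCTCCTC and CTCTCCTCTCCTCCTCTCCTC.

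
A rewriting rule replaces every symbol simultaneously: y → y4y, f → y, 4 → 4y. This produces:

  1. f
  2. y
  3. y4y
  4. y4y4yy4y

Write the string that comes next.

y4y4yy4y4yy4yy4y4yy4y

Rewriting each symbol of y4y4yy4y: y→y4y, 4→4y, y→y4y, 4→4y, y→y4y, y→y4y, 4→4y, y→y4y, which concatenates to y4y 4y y4y 4y y4y y4y 4y y4y.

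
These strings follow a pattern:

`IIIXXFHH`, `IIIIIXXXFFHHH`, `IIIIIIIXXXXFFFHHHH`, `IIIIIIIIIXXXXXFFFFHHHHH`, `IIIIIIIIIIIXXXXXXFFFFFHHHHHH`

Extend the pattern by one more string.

IIIIIIIIIIIIIXXXXXXXFFFFFFHHHHHHH

Reading off run lengths: I runs 3, 5, 7, 9, 11; X runs 2, 3, 4, 5, 6; F runs 1, 2, 3, 4, 5; H runs 2, 3, 4, 5, 6 — each is linear in n (n = 1, 2, …).
Setting n = 6 gives 13, 7, 6, 7 characters in each block.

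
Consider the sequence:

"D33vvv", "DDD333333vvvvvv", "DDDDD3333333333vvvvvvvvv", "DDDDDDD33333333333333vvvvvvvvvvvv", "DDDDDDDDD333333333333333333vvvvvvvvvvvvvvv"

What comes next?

The n-th term is 2n-1 D's then 4n-2 3's then 3n v's (n = 1, 2, …).
For the next term, n = 6, so the run lengths are 11, 22, 18.

DDDDDDDDDDD3333333333333333333333vvvvvvvvvvvvvvvvvv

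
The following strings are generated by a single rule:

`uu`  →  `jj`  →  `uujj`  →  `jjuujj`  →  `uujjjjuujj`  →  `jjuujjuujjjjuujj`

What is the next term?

From term 3 onward, concatenate the second-to-last term with the last: uu·jj = uujj, jj·uujj = jjuujj, …
So term 7 is uujjjjuujj·jjuujjuujjjjuujj.

uujjjjuujjjjuujjuujjjjuujj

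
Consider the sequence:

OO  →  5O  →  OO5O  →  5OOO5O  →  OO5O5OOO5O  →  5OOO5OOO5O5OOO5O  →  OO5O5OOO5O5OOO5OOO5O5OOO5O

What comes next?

5OOO5OOO5O5OOO5OOO5O5OOO5O5OOO5OOO5O5OOO5O

This is a Fibonacci-style word recurrence s(k) = s(k−2)·s(k−1): e.g. OO·5O = OO5O.
The next term joins 5OOO5OOO5O5OOO5O and OO5O5OOO5O5OOO5OOO5O5OOO5O.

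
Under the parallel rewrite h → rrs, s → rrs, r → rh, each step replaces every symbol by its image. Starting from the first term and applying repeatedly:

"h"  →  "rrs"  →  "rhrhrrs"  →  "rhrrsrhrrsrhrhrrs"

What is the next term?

rhrrsrhrhrrsrhrrsrhrhrrsrhrrsrhrrsrhrhrrs

φ(rhrrsrhrrsrhrhrrs) expands symbol-by-symbol to rh rrs rh rh rrs rh rrs rh rh rrs rh rrs rh rrs rh rh rrs; joining the 17 pieces gives the next term.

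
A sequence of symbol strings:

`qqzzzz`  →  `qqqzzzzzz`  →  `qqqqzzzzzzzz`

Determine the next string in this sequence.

The n-th term is n q's then 2n z's, where the shown terms are n = 2, 3, 4.
Setting n = 5 gives 5, 10 characters in each block.

qqqqqzzzzzzzzzz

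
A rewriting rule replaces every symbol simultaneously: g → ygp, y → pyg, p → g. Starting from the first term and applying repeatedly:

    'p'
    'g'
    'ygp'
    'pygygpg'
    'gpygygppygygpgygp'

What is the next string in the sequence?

φ(gpygygppygygpgygp) expands symbol-by-symbol to ygp g pyg ygp pyg ygp g g pyg ygp pyg ygp g ygp pyg ygp g; joining the 17 pieces gives the next term.

ygpgpygygppygygpggpygygppygygpgygppygygpg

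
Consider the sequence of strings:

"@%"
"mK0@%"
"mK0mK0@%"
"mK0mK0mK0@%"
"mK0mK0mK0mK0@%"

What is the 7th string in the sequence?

mK0mK0mK0mK0mK0mK0@%

Every step adds mK0 at the front: s(k+1) = mK0·s(k).
From mK0mK0mK0mK0@%, 2 further steps: mK0mK0mK0mK0@% → mK0mK0mK0mK0mK0@% → (answer).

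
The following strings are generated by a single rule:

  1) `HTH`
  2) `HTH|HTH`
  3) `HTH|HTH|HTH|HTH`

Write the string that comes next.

Every step duplicates the string with '|' between the halves.
Doubling HTH|HTH|HTH|HTH with '|' between the halves:

HTH|HTH|HTH|HTH|HTH|HTH|HTH|HTH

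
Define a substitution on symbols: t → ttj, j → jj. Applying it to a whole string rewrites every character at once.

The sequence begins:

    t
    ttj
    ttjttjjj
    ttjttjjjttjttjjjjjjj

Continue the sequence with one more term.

Replace each of the 20 characters of ttjttjjjttjttjjjjjjj in place — ttj ttj jj ttj ttj jj jj jj ttj ttj jj ttj ttj jj jj jj jj jj jj jj — and concatenate.

ttjttjjjttjttjjjjjjjttjttjjjttjttjjjjjjjjjjjjjjj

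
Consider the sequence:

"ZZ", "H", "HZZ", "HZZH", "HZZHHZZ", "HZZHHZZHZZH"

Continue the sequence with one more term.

From term 3 onward, concatenate the last term with the second-to-last: H·ZZ = HZZ, HZZ·H = HZZH, …
The next term joins HZZHHZZHZZH and HZZHHZZ.

HZZHHZZHZZHHZZHHZZ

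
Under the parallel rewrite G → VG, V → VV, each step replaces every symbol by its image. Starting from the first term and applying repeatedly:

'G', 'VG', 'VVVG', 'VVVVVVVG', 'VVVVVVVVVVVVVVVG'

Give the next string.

Replace each of the 16 characters of VVVVVVVVVVVVVVVG in place — VV VV VV VV VV VV VV VV VV VV VV VV VV VV VV VG — and concatenate.

VVVVVVVVVVVVVVVVVVVVVVVVVVVVVVVG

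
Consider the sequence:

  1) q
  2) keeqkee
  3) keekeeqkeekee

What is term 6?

keekeekeekeekeeqkeekeekeekeekee

Each term wraps the previous one in kee on the left and kee on the right.
From keekeeqkeekee, 3 further steps: keekeeqkeekee → keekeekeeqkeekeekee → keekeekeekeeqkeekeekeekee → (answer).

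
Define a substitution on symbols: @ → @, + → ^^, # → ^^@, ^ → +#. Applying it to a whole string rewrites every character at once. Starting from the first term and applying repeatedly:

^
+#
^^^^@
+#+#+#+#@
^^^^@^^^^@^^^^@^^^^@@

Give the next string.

Rewriting the 21 symbols of ^^^^@^^^^@^^^^@^^^^@@ one by one yields +# +# +# +# @ +# +# +# +# @ +# +# +# +# @ +# +# +# +# @ @; concatenated:

+#+#+#+#@+#+#+#+#@+#+#+#+#@+#+#+#+#@@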